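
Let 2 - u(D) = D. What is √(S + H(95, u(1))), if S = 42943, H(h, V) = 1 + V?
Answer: √42945 ≈ 207.23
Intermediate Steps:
u(D) = 2 - D
√(S + H(95, u(1))) = √(42943 + (1 + (2 - 1*1))) = √(42943 + (1 + (2 - 1))) = √(42943 + (1 + 1)) = √(42943 + 2) = √42945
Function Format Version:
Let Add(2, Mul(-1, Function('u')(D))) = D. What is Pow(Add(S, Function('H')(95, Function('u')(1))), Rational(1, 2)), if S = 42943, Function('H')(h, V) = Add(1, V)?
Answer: Pow(42945, Rational(1, 2)) ≈ 207.23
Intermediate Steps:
Function('u')(D) = Add(2, Mul(-1, D))
Pow(Add(S, Function('H')(95, Function('u')(1))), Rational(1, 2)) = Pow(Add(42943, Add(1, Add(2, Mul(-1, 1)))), Rational(1, 2)) = Pow(Add(42943, Add(1, Add(2, -1))), Rational(1, 2)) = Pow(Add(42943, Add(1, 1)), Rational(1, 2)) = Pow(Add(42943, 2), Rational(1, 2)) = Pow(42945, Rational(1, 2))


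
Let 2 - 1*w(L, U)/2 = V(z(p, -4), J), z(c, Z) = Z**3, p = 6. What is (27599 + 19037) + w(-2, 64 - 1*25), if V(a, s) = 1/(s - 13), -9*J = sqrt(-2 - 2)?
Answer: 638643626/13693 - 36*I/13693 ≈ 46640.0 - 0.0026291*I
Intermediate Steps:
J = -2*I/9 (J = -sqrt(-2 - 2)/9 = -2*I/9 ≈ -0.22222*I)
V(a, s) = 1/(-13 + s)
w(L, U) = 4 - 162*(-13 + 2*I/9)/13693 (w(L, U) = 4 - 2*81*(-13 + 2*I/9)/13693 = 4 - 162*(-13 + 2*I/9)/13693)
(27599 + 19037) + w(-2, 64 - 1*25) = (27599 + 19037) + (56878/13693 - 36*I/13693) = 46636 + (56878/13693 - 36*I/13693) = 638643626/13693 - 36*I/13693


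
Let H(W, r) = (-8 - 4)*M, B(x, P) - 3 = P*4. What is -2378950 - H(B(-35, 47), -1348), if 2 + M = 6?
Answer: -2378902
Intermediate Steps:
M = 4 (M = -2 + 6 = 4)
B(x, P) = 3 + 4*P (B(x, P) = 3 + P*4 = 3 + 4*P)
H(W, r) = -48 (H(W, r) = (-8 - 4)*4 = -12*4 = -48)
-2378950 - H(B(-35, 47), -1348) = -2378950 - 1*(-48) = -2378950 + 48 = -2378902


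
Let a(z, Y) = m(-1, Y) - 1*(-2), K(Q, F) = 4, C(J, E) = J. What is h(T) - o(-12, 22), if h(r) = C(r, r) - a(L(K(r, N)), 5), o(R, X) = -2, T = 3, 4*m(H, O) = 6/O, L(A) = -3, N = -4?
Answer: 27/10 ≈ 2.7000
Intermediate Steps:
m(H, O) = 3/(2*O) (m(H, O) = (6/O)/4 = 3/(2*O))
a(z, Y) = 2 + 3/(2*Y) (a(z, Y) = 3/(2*Y) - 1*(-2) = 3/(2*Y) + 2 = 2 + 3/(2*Y))
h(r) = -23/10 + r (h(r) = r - (2 + (3/2)/5) = r - (2 + (3/2)*(⅕)) = r - (2 + 3/10) = r - 1*23/10 = r - 23/10 = -23/10 + r)
h(T) - o(-12, 22) = (-23/10 + 3) - 1*(-2) = 7/10 + 2 = 27/10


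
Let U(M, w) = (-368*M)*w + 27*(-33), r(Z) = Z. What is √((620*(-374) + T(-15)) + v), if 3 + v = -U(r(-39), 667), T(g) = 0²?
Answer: 32*I*√9574 ≈ 3131.1*I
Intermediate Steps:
T(g) = 0
U(M, w) = -891 - 368*M*w (U(M, w) = -368*M*w - 891 = -891 - 368*M*w)
v = -9571896 (v = -3 - (-891 - 368*(-39)*667) = -3 - (-891 + 9572784) = -3 - 1*9571893 = -3 - 9571893 = -9571896)
√((620*(-374) + T(-15)) + v) = √((620*(-374) + 0) - 9571896) = √((-231880 + 0) - 9571896) = √(-231880 - 9571896) = √(-9803776) = 32*I*√9574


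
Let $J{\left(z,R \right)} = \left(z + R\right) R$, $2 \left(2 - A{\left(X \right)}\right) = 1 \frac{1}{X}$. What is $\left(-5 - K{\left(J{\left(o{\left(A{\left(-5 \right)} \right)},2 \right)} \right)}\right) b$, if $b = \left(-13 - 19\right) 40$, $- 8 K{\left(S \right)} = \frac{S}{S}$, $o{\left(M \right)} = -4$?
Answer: $6240$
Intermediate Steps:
$A{\left(X \right)} = 2 - \frac{1}{2 X}$ ($A{\left(X \right)} = 2 - \frac{1 \frac{1}{X}}{2} = 2 - \frac{1}{2 X}$)
$J{\left(z,R \right)} = R \left(R + z\right)$ ($J{\left(z,R \right)} = \left(R + z\right) R = R \left(R + z\right)$)
$K{\left(S \right)} = - \frac{1}{8}$ ($K{\left(S \right)} = - \frac{S \frac{1}{S}}{8} = \left(- \frac{1}{8}\right) 1 = - \frac{1}{8}$)
$b = -1280$ ($b = \left(-32\right) 40 = -1280$)
$\left(-5 - K{\left(J{\left(o{\left(A{\left(-5 \right)} \right)},2 \right)} \right)}\right) b = \left(-5 - - \frac{1}{8}\right) \left(-1280\right) = \left(-5 + \frac{1}{8}\right) \left(-1280\right) = \left(- \frac{39}{8}\right) \left(-1280\right) = 6240$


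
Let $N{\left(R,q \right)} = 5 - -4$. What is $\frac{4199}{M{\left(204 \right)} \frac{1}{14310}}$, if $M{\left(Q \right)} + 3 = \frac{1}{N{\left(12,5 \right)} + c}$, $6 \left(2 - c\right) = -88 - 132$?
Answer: $- \frac{1432089945}{71} \approx -2.017 \cdot 10^{7}$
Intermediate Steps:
$N{\left(R,q \right)} = 9$ ($N{\left(R,q \right)} = 5 + 4 = 9$)
$c = \frac{116}{3}$ ($c = 2 - \frac{-88 - 132}{6} = 2 - - \frac{110}{3} = 2 + \frac{110}{3} = \frac{116}{3} \approx 38.667$)
$M{\left(Q \right)} = - \frac{426}{143}$ ($M{\left(Q \right)} = -3 + \frac{1}{9 + \frac{116}{3}} = -3 + \frac{1}{\frac{143}{3}} = -3 + \frac{3}{143} = - \frac{426}{143}$)
$\frac{4199}{M{\left(204 \right)} \frac{1}{14310}} = \frac{4199}{\left(- \frac{426}{143}\right) \frac{1}{14310}} = \frac{4199}{- \frac{71}{341055}} = 4199 \left(- \frac{341055}{71}\right) = - \frac{1432089945}{71}$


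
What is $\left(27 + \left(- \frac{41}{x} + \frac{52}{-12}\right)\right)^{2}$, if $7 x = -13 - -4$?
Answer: $\frac{241081}{81} \approx 2976.3$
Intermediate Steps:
$x = - \frac{9}{7}$ ($x = \frac{-13 - -4}{7} = \frac{-13 + 4}{7} = \frac{1}{7} \left(-9\right) = - \frac{9}{7} \approx -1.2857$)
$\left(27 + \left(- \frac{41}{x} + \frac{52}{-12}\right)\right)^{2} = \left(27 + \left(- \frac{41}{- \frac{9}{7}} + \frac{52}{-12}\right)\right)^{2} = \left(27 + \left(\left(-41\right) \left(- \frac{7}{9}\right) + 52 \left(- \frac{1}{12}\right)\right)\right)^{2} = \left(27 + \left(\frac{287}{9} - \frac{13}{3}\right)\right)^{2} = \left(27 + \frac{248}{9}\right)^{2} = \left(\frac{491}{9}\right)^{2} = \frac{241081}{81}$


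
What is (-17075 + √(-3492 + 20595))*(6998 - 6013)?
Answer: -16818875 + 985*√17103 ≈ -1.6690e+7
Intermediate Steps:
(-17075 + √(-3492 + 20595))*(6998 - 6013) = (-17075 + √17103)*985 = -16818875 + 985*√17103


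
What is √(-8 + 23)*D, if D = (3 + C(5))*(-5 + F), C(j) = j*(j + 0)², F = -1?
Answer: -768*√15 ≈ -2974.5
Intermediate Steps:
C(j) = j³ (C(j) = j*j² = j³)
D = -768 (D = (3 + 5³)*(-5 - 1) = (3 + 125)*(-6) = 128*(-6) = -768)
√(-8 + 23)*D = √(-8 + 23)*(-768) = √15*(-768) = -768*√15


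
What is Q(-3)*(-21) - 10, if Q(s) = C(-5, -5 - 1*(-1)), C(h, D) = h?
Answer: 95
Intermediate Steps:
Q(s) = -5
Q(-3)*(-21) - 10 = -5*(-21) - 10 = 105 - 10 = 95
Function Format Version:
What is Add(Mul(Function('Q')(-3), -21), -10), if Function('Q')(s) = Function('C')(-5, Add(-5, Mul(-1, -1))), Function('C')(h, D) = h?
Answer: 95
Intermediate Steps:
Function('Q')(s) = -5
Add(Mul(Function('Q')(-3), -21), -10) = Add(Mul(-5, -21), -10) = Add(105, -10) = 95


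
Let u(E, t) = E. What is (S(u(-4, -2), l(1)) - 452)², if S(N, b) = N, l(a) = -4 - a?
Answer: 207936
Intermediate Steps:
(S(u(-4, -2), l(1)) - 452)² = (-4 - 452)² = (-456)² = 207936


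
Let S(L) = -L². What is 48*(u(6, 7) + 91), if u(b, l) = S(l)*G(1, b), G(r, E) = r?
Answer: 2016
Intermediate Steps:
u(b, l) = -l² (u(b, l) = -l²*1 = -l²)
48*(u(6, 7) + 91) = 48*(-1*7² + 91) = 48*(-1*49 + 91) = 48*(-49 + 91) = 48*42 = 2016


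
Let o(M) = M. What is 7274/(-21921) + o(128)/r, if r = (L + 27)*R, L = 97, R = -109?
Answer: -25280318/74071059 ≈ -0.34130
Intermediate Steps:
r = -13516 (r = (97 + 27)*(-109) = 124*(-109) = -13516)
7274/(-21921) + o(128)/r = 7274/(-21921) + 128/(-13516) = 7274*(-1/21921) + 128*(-1/13516) = -7274/21921 - 32/3379 = -25280318/74071059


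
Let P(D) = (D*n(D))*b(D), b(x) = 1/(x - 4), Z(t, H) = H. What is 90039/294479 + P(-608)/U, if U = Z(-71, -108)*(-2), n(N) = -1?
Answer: 366356008/1216492749 ≈ 0.30116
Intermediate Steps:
b(x) = 1/(-4 + x)
U = 216 (U = -108*(-2) = 216)
P(D) = -D/(-4 + D) (P(D) = (D*(-1))/(-4 + D) = (-D)/(-4 + D) = -D/(-4 + D))
90039/294479 + P(-608)/U = 90039/294479 - 1*(-608)/(-4 - 608)/216 = 90039*(1/294479) - 1*(-608)/(-612)*(1/216) = 90039/294479 - 1*(-608)*(-1/612)*(1/216) = 90039/294479 - 152/153*1/216 = 90039/294479 - 19/4131 = 366356008/1216492749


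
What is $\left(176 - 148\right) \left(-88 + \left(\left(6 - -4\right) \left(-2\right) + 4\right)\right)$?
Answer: $-2912$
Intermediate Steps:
$\left(176 - 148\right) \left(-88 + \left(\left(6 - -4\right) \left(-2\right) + 4\right)\right) = 28 \left(-88 + \left(\left(6 + 4\right) \left(-2\right) + 4\right)\right) = 28 \left(-88 + \left(10 \left(-2\right) + 4\right)\right) = 28 \left(-88 + \left(-20 + 4\right)\right) = 28 \left(-88 - 16\right) = 28 \left(-104\right) = -2912$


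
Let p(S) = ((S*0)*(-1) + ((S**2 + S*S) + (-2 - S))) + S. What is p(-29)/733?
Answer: 1680/733 ≈ 2.2920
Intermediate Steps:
p(S) = -2 + 2*S**2 (p(S) = (0*(-1) + ((S**2 + S**2) + (-2 - S))) + S = (0 + (2*S**2 + (-2 - S))) + S = (0 + (-2 - S + 2*S**2)) + S = (-2 - S + 2*S**2) + S = -2 + 2*S**2)
p(-29)/733 = (-2 + 2*(-29)**2)/733 = (-2 + 2*841)*(1/733) = (-2 + 1682)*(1/733) = 1680*(1/733) = 1680/733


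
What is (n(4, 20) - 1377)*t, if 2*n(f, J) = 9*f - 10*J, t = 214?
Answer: -312226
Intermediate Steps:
n(f, J) = -5*J + 9*f/2 (n(f, J) = (9*f - 10*J)/2 = (-10*J + 9*f)/2 = -5*J + 9*f/2)
(n(4, 20) - 1377)*t = ((-5*20 + (9/2)*4) - 1377)*214 = ((-100 + 18) - 1377)*214 = (-82 - 1377)*214 = -1459*214 = -312226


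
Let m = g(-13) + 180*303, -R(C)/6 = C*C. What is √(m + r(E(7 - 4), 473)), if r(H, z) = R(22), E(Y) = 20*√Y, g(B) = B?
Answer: 19*√143 ≈ 227.21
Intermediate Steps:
R(C) = -6*C² (R(C) = -6*C*C = -6*C²)
r(H, z) = -2904 (r(H, z) = -6*22² = -6*484 = -2904)
m = 54527 (m = -13 + 180*303 = -13 + 54540 = 54527)
√(m + r(E(7 - 4), 473)) = √(54527 - 2904) = √51623 = 19*√143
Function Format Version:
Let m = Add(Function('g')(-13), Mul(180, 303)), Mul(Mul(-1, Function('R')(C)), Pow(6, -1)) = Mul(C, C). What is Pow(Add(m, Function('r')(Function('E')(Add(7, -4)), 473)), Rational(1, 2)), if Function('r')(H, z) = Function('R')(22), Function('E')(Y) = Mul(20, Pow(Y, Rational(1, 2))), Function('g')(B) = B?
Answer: Mul(19, Pow(143, Rational(1, 2))) ≈ 227.21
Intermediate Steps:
Function('R')(C) = Mul(-6, Pow(C, 2)) (Function('R')(C) = Mul(-6, Mul(C, C)) = Mul(-6, Pow(C, 2)))
Function('r')(H, z) = -2904 (Function('r')(H, z) = Mul(-6, Pow(22, 2)) = Mul(-6, 484) = -2904)
m = 54527 (m = Add(-13, Mul(180, 303)) = Add(-13, 54540) = 54527)
Pow(Add(m, Function('r')(Function('E')(Add(7, -4)), 473)), Rational(1, 2)) = Pow(Add(54527, -2904), Rational(1, 2)) = Pow(51623, Rational(1, 2)) = Mul(19, Pow(143, Rational(1, 2)))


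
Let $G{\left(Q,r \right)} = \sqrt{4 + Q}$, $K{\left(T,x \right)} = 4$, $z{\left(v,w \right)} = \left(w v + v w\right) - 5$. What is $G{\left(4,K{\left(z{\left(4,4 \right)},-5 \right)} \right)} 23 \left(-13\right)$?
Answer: $- 598 \sqrt{2} \approx -845.7$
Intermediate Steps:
$z{\left(v,w \right)} = -5 + 2 v w$ ($z{\left(v,w \right)} = \left(v w + v w\right) - 5 = 2 v w - 5 = -5 + 2 v w$)
$G{\left(4,K{\left(z{\left(4,4 \right)},-5 \right)} \right)} 23 \left(-13\right) = \sqrt{4 + 4} \cdot 23 \left(-13\right) = \sqrt{8} \cdot 23 \left(-13\right) = 2 \sqrt{2} \cdot 23 \left(-13\right) = 46 \sqrt{2} \left(-13\right) = - 598 \sqrt{2}$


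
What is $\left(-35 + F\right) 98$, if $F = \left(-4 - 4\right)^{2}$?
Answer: $2842$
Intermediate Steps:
$F = 64$ ($F = \left(-8\right)^{2} = 64$)
$\left(-35 + F\right) 98 = \left(-35 + 64\right) 98 = 29 \cdot 98 = 2842$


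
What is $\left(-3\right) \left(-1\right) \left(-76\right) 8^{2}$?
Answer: $-14592$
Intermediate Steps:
$\left(-3\right) \left(-1\right) \left(-76\right) 8^{2} = 3 \left(-76\right) 64 = \left(-228\right) 64 = -14592$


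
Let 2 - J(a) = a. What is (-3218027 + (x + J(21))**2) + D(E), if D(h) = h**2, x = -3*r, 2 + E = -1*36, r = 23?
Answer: -3208839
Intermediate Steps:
J(a) = 2 - a
E = -38 (E = -2 - 1*36 = -2 - 36 = -38)
x = -69 (x = -3*23 = -69)
(-3218027 + (x + J(21))**2) + D(E) = (-3218027 + (-69 + (2 - 1*21))**2) + (-38)**2 = (-3218027 + (-69 + (2 - 21))**2) + 1444 = (-3218027 + (-69 - 19)**2) + 1444 = (-3218027 + (-88)**2) + 1444 = (-3218027 + 7744) + 1444 = -3210283 + 1444 = -3208839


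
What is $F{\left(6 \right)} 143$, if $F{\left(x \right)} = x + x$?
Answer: $1716$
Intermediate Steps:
$F{\left(x \right)} = 2 x$
$F{\left(6 \right)} 143 = 2 \cdot 6 \cdot 143 = 12 \cdot 143 = 1716$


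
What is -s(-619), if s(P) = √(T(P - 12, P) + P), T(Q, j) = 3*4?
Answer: -I*√607 ≈ -24.637*I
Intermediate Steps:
T(Q, j) = 12
s(P) = √(12 + P)
-s(-619) = -√(12 - 619) = -√(-607) = -I*√607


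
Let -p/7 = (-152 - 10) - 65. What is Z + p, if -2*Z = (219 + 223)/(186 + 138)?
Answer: 514615/324 ≈ 1588.3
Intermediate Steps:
Z = -221/324 (Z = -(219 + 223)/(2*(186 + 138)) = -221/324 ≈ -0.68210)
p = 1589 (p = -7*((-152 - 10) - 65) = -7*(-162 - 65) = -7*(-227) = 1589)
Z + p = -221/324 + 1589 = 514615/324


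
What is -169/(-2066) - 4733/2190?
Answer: -2352067/1131135 ≈ -2.0794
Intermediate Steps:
-169/(-2066) - 4733/2190 = -169*(-1/2066) - 4733*1/2190 = 169/2066 - 4733/2190 = -2352067/1131135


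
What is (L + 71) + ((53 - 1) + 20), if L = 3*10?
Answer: 173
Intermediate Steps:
L = 30
(L + 71) + ((53 - 1) + 20) = (30 + 71) + ((53 - 1) + 20) = 101 + (52 + 20) = 101 + 72 = 173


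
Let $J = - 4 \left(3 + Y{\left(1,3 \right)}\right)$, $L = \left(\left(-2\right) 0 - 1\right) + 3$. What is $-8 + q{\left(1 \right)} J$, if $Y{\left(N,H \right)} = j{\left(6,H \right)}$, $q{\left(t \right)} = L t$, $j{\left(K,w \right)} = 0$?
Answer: $-32$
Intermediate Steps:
$L = 2$ ($L = \left(0 - 1\right) + 3 = -1 + 3 = 2$)
$q{\left(t \right)} = 2 t$
$Y{\left(N,H \right)} = 0$
$J = -12$ ($J = - 4 \left(3 + 0\right) = \left(-4\right) 3 = -12$)
$-8 + q{\left(1 \right)} J = -8 + 2 \cdot 1 \left(-12\right) = -8 + 2 \left(-12\right) = -8 - 24 = -32$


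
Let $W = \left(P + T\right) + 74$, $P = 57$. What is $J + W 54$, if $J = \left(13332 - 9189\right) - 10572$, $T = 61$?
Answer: $3939$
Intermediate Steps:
$W = 192$ ($W = \left(57 + 61\right) + 74 = 118 + 74 = 192$)
$J = -6429$ ($J = 4143 - 10572 = -6429$)
$J + W 54 = -6429 + 192 \cdot 54 = -6429 + 10368 = 3939$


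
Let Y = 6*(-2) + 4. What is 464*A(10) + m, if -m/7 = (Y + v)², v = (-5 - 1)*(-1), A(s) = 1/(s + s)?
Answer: -24/5 ≈ -4.8000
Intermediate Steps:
A(s) = 1/(2*s)
v = 6 (v = -6*(-1) = 6)
Y = -8 (Y = -12 + 4 = -8)
m = -28 (m = -7*(-8 + 6)² = -7*(-2)² = -7*4 = -28)
464*A(10) + m = 464*((½)/10) - 28 = 464*((½)*(⅒)) - 28 = 464*(1/20) - 28 = 116/5 - 28 = -24/5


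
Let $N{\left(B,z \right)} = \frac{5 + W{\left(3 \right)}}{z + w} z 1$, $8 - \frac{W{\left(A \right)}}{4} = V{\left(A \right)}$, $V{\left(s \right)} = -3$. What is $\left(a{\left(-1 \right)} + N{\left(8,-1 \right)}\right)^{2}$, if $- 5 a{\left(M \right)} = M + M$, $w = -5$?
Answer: $\frac{66049}{900} \approx 73.388$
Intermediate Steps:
$W{\left(A \right)} = 44$ ($W{\left(A \right)} = 32 - -12 = 32 + 12 = 44$)
$a{\left(M \right)} = - \frac{2 M}{5}$ ($a{\left(M \right)} = - \frac{M + M}{5} = - \frac{2 M}{5}$)
$N{\left(B,z \right)} = \frac{49 z}{-5 + z}$ ($N{\left(B,z \right)} = \frac{5 + 44}{z - 5} z 1 = \frac{49}{-5 + z} z 1 = \frac{49 z}{-5 + z} 1 = \frac{49 z}{-5 + z}$)
$\left(a{\left(-1 \right)} + N{\left(8,-1 \right)}\right)^{2} = \left(\left(- \frac{2}{5}\right) \left(-1\right) + 49 \left(-1\right) \frac{1}{-5 - 1}\right)^{2} = \left(\frac{2}{5} + 49 \left(-1\right) \frac{1}{-6}\right)^{2} = \left(\frac{2}{5} + 49 \left(-1\right) \left(- \frac{1}{6}\right)\right)^{2} = \left(\frac{2}{5} + \frac{49}{6}\right)^{2} = \left(\frac{257}{30}\right)^{2} = \frac{66049}{900}$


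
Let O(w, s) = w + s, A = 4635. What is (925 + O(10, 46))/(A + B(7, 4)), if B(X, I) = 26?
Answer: 981/4661 ≈ 0.21047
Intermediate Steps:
O(w, s) = s + w
(925 + O(10, 46))/(A + B(7, 4)) = (925 + (46 + 10))/(4635 + 26) = (925 + 56)/4661 = 981*(1/4661) = 981/4661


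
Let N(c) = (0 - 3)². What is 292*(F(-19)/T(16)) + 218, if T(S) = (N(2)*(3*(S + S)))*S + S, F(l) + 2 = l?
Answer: 752747/3460 ≈ 217.56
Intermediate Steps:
F(l) = -2 + l
N(c) = 9 (N(c) = (-3)² = 9)
T(S) = S + 54*S² (T(S) = (9*(3*(S + S)))*S + S = (9*(3*(2*S)))*S + S = (9*(6*S))*S + S = (54*S)*S + S = 54*S² + S = S + 54*S²)
292*(F(-19)/T(16)) + 218 = 292*((-2 - 19)/((16*(1 + 54*16)))) + 218 = 292*(-21*1/(16*(1 + 864))) + 218 = 292*(-21/(16*865)) + 218 = 292*(-21/13840) + 218 = -1533/3460 + 218 = 752747/3460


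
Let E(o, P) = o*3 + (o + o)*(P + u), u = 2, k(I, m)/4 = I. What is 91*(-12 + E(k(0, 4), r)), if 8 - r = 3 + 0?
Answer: -1092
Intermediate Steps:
k(I, m) = 4*I
r = 5 (r = 8 - (3 + 0) = 8 - 1*3 = 8 - 3 = 5)
E(o, P) = 3*o + 2*o*(2 + P) (E(o, P) = o*3 + (o + o)*(P + 2) = 3*o + (2*o)*(2 + P) = 3*o + 2*o*(2 + P))
91*(-12 + E(k(0, 4), r)) = 91*(-12 + (4*0)*(7 + 2*5)) = 91*(-12 + 0*(7 + 10)) = 91*(-12 + 0*17) = 91*(-12 + 0) = 91*(-12) = -1092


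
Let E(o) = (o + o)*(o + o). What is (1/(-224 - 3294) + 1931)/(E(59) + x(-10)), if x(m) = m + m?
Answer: 6793257/48914272 ≈ 0.13888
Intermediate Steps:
x(m) = 2*m
E(o) = 4*o² (E(o) = (2*o)*(2*o) = 4*o²)
(1/(-224 - 3294) + 1931)/(E(59) + x(-10)) = (1/(-224 - 3294) + 1931)/(4*59² + 2*(-10)) = (1/(-3518) + 1931)/(4*3481 - 20) = (-1/3518 + 1931)/(13924 - 20) = (6793257/3518)/13904 = (6793257/3518)*(1/13904) = 6793257/48914272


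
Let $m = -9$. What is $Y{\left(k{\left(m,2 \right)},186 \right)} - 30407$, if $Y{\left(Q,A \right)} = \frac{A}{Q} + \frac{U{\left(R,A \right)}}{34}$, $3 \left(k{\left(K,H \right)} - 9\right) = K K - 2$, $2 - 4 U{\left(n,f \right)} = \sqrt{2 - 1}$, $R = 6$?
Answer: $- \frac{219135659}{7208} \approx -30402.0$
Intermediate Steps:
$U{\left(n,f \right)} = \frac{1}{4}$ ($U{\left(n,f \right)} = \frac{1}{2} - \frac{\sqrt{2 - 1}}{4} = \frac{1}{2} - \frac{\sqrt{1}}{4} = \frac{1}{2} - \frac{1}{4} = \frac{1}{4}$)
$k{\left(K,H \right)} = \frac{25}{3} + \frac{K^{2}}{3}$ ($k{\left(K,H \right)} = 9 + \frac{K K - 2}{3} = 9 + \frac{K^{2} - 2}{3} = 9 + \frac{-2 + K^{2}}{3} = 9 + \left(- \frac{2}{3} + \frac{K^{2}}{3}\right) = \frac{25}{3} + \frac{K^{2}}{3}$)
$Y{\left(Q,A \right)} = \frac{1}{136} + \frac{A}{Q}$ ($Y{\left(Q,A \right)} = \frac{A}{Q} + \frac{1}{4 \cdot 34} = \frac{A}{Q} + \frac{1}{4} \cdot \frac{1}{34} = \frac{A}{Q} + \frac{1}{136} = \frac{1}{136} + \frac{A}{Q}$)
$Y{\left(k{\left(m,2 \right)},186 \right)} - 30407 = \frac{186 + \frac{\frac{25}{3} + \frac{\left(-9\right)^{2}}{3}}{136}}{\frac{25}{3} + \frac{\left(-9\right)^{2}}{3}} - 30407 = \frac{186 + \frac{\frac{25}{3} + \frac{1}{3} \cdot 81}{136}}{\frac{25}{3} + \frac{1}{3} \cdot 81} - 30407 = \frac{186 + \frac{\frac{25}{3} + 27}{136}}{\frac{25}{3} + 27} - 30407 = \frac{186 + \frac{1}{136} \cdot \frac{106}{3}}{\frac{106}{3}} - 30407 = \frac{3 \left(186 + \frac{53}{204}\right)}{106} - 30407 = \frac{3}{106} \cdot \frac{37997}{204} - 30407 = \frac{37997}{7208} - 30407 = - \frac{219135659}{7208}$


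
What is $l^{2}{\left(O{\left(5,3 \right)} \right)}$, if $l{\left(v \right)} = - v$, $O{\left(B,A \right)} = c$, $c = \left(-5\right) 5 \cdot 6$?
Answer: $22500$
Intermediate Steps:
$c = -150$ ($c = \left(-25\right) 6 = -150$)
$O{\left(B,A \right)} = -150$
$l^{2}{\left(O{\left(5,3 \right)} \right)} = \left(\left(-1\right) \left(-150\right)\right)^{2} = 150^{2} = 22500$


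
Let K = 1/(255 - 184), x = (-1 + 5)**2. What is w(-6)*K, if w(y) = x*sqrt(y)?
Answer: 16*I*sqrt(6)/71 ≈ 0.552*I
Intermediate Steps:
x = 16 (x = 4**2 = 16)
w(y) = 16*sqrt(y)
K = 1/71 ≈ 0.014085
w(-6)*K = (16*sqrt(-6))*(1/71) = (16*(I*sqrt(6)))*(1/71) = (16*I*sqrt(6))*(1/71) = 16*I*sqrt(6)/71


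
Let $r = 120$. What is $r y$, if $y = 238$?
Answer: $28560$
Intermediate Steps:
$r y = 120 \cdot 238 = 28560$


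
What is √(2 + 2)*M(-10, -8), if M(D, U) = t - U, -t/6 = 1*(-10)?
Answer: 136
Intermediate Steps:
t = 60 (t = -6*(-10) = 60)
M(D, U) = 60 - U
√(2 + 2)*M(-10, -8) = √(2 + 2)*(60 - 1*(-8)) = √4*(60 + 8) = 2*68 = 136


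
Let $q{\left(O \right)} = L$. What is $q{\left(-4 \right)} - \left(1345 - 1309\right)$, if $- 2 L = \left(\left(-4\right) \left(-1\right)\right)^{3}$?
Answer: $-68$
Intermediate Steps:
$L = -32$ ($L = - \frac{\left(\left(-4\right) \left(-1\right)\right)^{3}}{2} = - \frac{4^{3}}{2} = \left(- \frac{1}{2}\right) 64 = -32$)
$q{\left(O \right)} = -32$
$q{\left(-4 \right)} - \left(1345 - 1309\right) = -32 - \left(1345 - 1309\right) = -32 - 36 = -68$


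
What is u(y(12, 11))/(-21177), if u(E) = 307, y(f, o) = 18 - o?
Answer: -307/21177 ≈ -0.014497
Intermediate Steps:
u(y(12, 11))/(-21177) = 307/(-21177) = 307*(-1/21177) = -307/21177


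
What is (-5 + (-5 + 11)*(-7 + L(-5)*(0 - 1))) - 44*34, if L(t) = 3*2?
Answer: -1579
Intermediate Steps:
L(t) = 6
(-5 + (-5 + 11)*(-7 + L(-5)*(0 - 1))) - 44*34 = (-5 + (-5 + 11)*(-7 + 6*(0 - 1))) - 44*34 = (-5 + 6*(-7 + 6*(-1))) - 1496 = (-5 + 6*(-7 - 6)) - 1496 = (-5 + 6*(-13)) - 1496 = (-5 - 78) - 1496 = -83 - 1496 = -1579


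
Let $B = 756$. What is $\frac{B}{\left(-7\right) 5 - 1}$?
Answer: $-21$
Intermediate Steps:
$\frac{B}{\left(-7\right) 5 - 1} = \frac{756}{\left(-7\right) 5 - 1} = \frac{756}{-35 - 1} = \frac{756}{-36} = 756 \left(- \frac{1}{36}\right) = -21$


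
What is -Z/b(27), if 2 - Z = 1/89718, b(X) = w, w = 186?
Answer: -179435/16687548 ≈ -0.010753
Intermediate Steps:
b(X) = 186
Z = 179435/89718 (Z = 2 - 1/89718 = 179435/89718 ≈ 2.0000)
-Z/b(27) = -179435/(89718*186) = -1*179435/16687548 = -179435/16687548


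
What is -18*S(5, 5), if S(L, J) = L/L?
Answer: -18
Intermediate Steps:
S(L, J) = 1
-18*S(5, 5) = -18*1 = -18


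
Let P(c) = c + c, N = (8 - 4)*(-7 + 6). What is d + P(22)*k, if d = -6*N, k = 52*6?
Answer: 13752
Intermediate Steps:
N = -4 (N = 4*(-1) = -4)
k = 312
P(c) = 2*c
d = 24 (d = -6*(-4) = 24)
d + P(22)*k = 24 + (2*22)*312 = 24 + 44*312 = 24 + 13728 = 13752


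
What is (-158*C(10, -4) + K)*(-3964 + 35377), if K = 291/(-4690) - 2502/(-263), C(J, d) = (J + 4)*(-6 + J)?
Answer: -342467187089469/1233470 ≈ -2.7765e+8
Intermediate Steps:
C(J, d) = (-6 + J)*(4 + J) (C(J, d) = (4 + J)*(-6 + J) = (-6 + J)*(4 + J))
K = 11657847/1233470 (K = 291*(-1/4690) - 2502*(-1/263) = -291/4690 + 2502/263 = 11657847/1233470 ≈ 9.4513)
(-158*C(10, -4) + K)*(-3964 + 35377) = (-158*(-24 + 10**2 - 2*10) + 11657847/1233470)*(-3964 + 35377) = (-158*(-24 + 100 - 20) + 11657847/1233470)*31413 = (-158*56 + 11657847/1233470)*31413 = (-8848 + 11657847/1233470)*31413 = -10902084713/1233470*31413 = -342467187089469/1233470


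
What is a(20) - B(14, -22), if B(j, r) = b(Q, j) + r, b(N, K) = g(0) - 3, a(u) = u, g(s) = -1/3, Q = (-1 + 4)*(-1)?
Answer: 136/3 ≈ 45.333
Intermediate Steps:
Q = -3 (Q = 3*(-1) = -3)
g(s) = -⅓ (g(s) = -1*⅓ = -⅓)
b(N, K) = -10/3 (b(N, K) = -⅓ - 3 = -10/3)
B(j, r) = -10/3 + r
a(20) - B(14, -22) = 20 - (-10/3 - 22) = 20 - 1*(-76/3) = 20 + 76/3 = 136/3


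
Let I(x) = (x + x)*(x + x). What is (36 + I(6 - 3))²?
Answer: 5184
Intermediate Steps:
I(x) = 4*x² (I(x) = (2*x)*(2*x) = 4*x²)
(36 + I(6 - 3))² = (36 + 4*(6 - 3)²)² = (36 + 4*3²)² = (36 + 4*9)² = (36 + 36)² = 72² = 5184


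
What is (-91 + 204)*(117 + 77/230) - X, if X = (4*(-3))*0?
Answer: 3049531/230 ≈ 13259.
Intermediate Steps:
X = 0 (X = -12*0 = 0)
(-91 + 204)*(117 + 77/230) - X = (-91 + 204)*(117 + 77/230) - 1*0 = 113*(117 + 77*(1/230)) + 0 = 113*(117 + 77/230) + 0 = 113*(26987/230) + 0 = 3049531/230 + 0 = 3049531/230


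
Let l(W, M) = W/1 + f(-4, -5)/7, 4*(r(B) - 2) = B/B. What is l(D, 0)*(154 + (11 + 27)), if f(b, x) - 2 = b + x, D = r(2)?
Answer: 240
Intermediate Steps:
r(B) = 9/4 (r(B) = 2 + (B/B)/4 = 2 + (1/4)*1 = 2 + 1/4 = 9/4)
D = 9/4 ≈ 2.2500
f(b, x) = 2 + b + x (f(b, x) = 2 + (b + x) = 2 + b + x)
l(W, M) = -1 + W (l(W, M) = W/1 + (2 - 4 - 5)/7 = W*1 - 7*1/7 = W - 1 = -1 + W)
l(D, 0)*(154 + (11 + 27)) = (-1 + 9/4)*(154 + (11 + 27)) = 5*(154 + 38)/4 = (5/4)*192 = 240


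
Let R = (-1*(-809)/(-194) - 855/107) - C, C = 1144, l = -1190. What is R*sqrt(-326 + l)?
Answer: -23999585*I*sqrt(379)/10379 ≈ -45016.0*I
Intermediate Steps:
R = -23999585/20758 (R = (-1*(-809)/(-194) - 855/107) - 1*1144 = (809*(-1/194) - 855*1/107) - 1144 = (-809/194 - 855/107) - 1144 = -252433/20758 - 1144 = -23999585/20758 ≈ -1156.2)
R*sqrt(-326 + l) = -23999585*sqrt(-326 - 1190)/20758 = -23999585*I*sqrt(379)/10379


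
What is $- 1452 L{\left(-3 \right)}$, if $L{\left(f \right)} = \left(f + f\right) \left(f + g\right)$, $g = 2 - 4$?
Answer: $-43560$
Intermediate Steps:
$g = -2$ ($g = 2 - 4 = -2$)
$L{\left(f \right)} = 2 f \left(-2 + f\right)$ ($L{\left(f \right)} = \left(f + f\right) \left(f - 2\right) = 2 f \left(-2 + f\right)$)
$- 1452 L{\left(-3 \right)} = - 1452 \cdot 2 \left(-3\right) \left(-2 - 3\right) = - 1452 \cdot 2 \left(-3\right) \left(-5\right) = \left(-1452\right) 30 = -43560$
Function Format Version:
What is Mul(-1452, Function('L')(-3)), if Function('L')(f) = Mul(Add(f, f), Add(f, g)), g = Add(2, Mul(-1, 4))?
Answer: -43560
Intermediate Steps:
g = -2 (g = Add(2, -4) = -2)
Function('L')(f) = Mul(2, f, Add(-2, f)) (Function('L')(f) = Mul(Add(f, f), Add(f, -2)) = Mul(Mul(2, f), Add(-2, f)) = Mul(2, f, Add(-2, f)))
Mul(-1452, Function('L')(-3)) = Mul(-1452, Mul(2, -3, Add(-2, -3))) = Mul(-1452, Mul(2, -3, -5)) = Mul(-1452, 30) = -43560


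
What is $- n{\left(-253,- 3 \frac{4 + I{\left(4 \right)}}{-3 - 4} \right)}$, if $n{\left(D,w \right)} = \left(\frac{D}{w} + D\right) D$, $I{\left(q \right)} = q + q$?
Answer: $- \frac{2752387}{36} \approx -76455.0$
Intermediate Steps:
$I{\left(q \right)} = 2 q$
$n{\left(D,w \right)} = D \left(D + \frac{D}{w}\right)$ ($n{\left(D,w \right)} = \left(D + \frac{D}{w}\right) D = D \left(D + \frac{D}{w}\right)$)
$- n{\left(-253,- 3 \frac{4 + I{\left(4 \right)}}{-3 - 4} \right)} = - \frac{\left(-253\right)^{2} \left(1 - 3 \frac{4 + 2 \cdot 4}{-3 - 4}\right)}{\left(-3\right) \frac{4 + 2 \cdot 4}{-3 - 4}} = - \frac{64009 \left(1 - 3 \frac{4 + 8}{-7}\right)}{\left(-3\right) \frac{4 + 8}{-7}} = - \frac{64009 \left(1 - 3 \cdot 12 \left(- \frac{1}{7}\right)\right)}{\left(-3\right) 12 \left(- \frac{1}{7}\right)} = - \frac{64009 \left(1 - - \frac{36}{7}\right)}{\left(-3\right) \left(- \frac{12}{7}\right)} = - \frac{64009 \left(1 + \frac{36}{7}\right)}{\frac{36}{7}} = - \frac{64009 \cdot 7 \cdot 43}{36 \cdot 7} = \left(-1\right) \frac{2752387}{36} = - \frac{2752387}{36}$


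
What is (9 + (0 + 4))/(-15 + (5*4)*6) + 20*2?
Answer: 4213/105 ≈ 40.124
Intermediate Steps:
(9 + (0 + 4))/(-15 + (5*4)*6) + 20*2 = (9 + 4)/(-15 + 20*6) + 40 = 13/(-15 + 120) + 40 = 13/105 + 40 = 4213/105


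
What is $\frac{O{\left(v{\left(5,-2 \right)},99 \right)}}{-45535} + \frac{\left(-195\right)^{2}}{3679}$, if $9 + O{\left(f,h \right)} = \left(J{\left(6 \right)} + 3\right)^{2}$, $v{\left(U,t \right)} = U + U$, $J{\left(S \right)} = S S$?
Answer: $\frac{18965997}{1840915} \approx 10.302$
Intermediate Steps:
$J{\left(S \right)} = S^{2}$
$v{\left(U,t \right)} = 2 U$
$O{\left(f,h \right)} = 1512$ ($O{\left(f,h \right)} = -9 + \left(6^{2} + 3\right)^{2} = -9 + \left(36 + 3\right)^{2} = -9 + 39^{2} = -9 + 1521 = 1512$)
$\frac{O{\left(v{\left(5,-2 \right)},99 \right)}}{-45535} + \frac{\left(-195\right)^{2}}{3679} = \frac{1512}{-45535} + \frac{\left(-195\right)^{2}}{3679} = 1512 \left(- \frac{1}{45535}\right) + 38025 \cdot \frac{1}{3679} = - \frac{216}{6505} + \frac{2925}{283} = \frac{18965997}{1840915}$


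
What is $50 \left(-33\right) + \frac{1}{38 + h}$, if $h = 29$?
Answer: $- \frac{110549}{67} \approx -1650.0$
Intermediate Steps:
$50 \left(-33\right) + \frac{1}{38 + h} = 50 \left(-33\right) + \frac{1}{38 + 29} = -1650 + \frac{1}{67} = - \frac{110549}{67}$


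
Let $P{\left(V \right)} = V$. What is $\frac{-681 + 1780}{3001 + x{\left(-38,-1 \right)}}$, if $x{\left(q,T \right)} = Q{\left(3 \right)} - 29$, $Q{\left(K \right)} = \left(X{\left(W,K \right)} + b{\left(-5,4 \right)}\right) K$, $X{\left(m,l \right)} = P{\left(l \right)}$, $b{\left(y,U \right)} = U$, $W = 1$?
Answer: $\frac{1099}{2993} \approx 0.36719$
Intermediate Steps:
$X{\left(m,l \right)} = l$
$Q{\left(K \right)} = K \left(4 + K\right)$ ($Q{\left(K \right)} = \left(K + 4\right) K = \left(4 + K\right) K = K \left(4 + K\right)$)
$x{\left(q,T \right)} = -8$ ($x{\left(q,T \right)} = 3 \left(4 + 3\right) - 29 = 3 \cdot 7 - 29 = 21 - 29 = -8$)
$\frac{-681 + 1780}{3001 + x{\left(-38,-1 \right)}} = \frac{-681 + 1780}{3001 - 8} = \frac{1099}{2993}$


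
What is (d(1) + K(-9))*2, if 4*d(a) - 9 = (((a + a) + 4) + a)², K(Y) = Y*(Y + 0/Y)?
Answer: 191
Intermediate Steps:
K(Y) = Y² (K(Y) = Y*(Y + 0) = Y*Y = Y²)
d(a) = 9/4 + (4 + 3*a)²/4 (d(a) = 9/4 + (((a + a) + 4) + a)²/4 = 9/4 + ((2*a + 4) + a)²/4 = 9/4 + ((4 + 2*a) + a)²/4 = 9/4 + (4 + 3*a)²/4)
(d(1) + K(-9))*2 = ((9/4 + (4 + 3*1)²/4) + (-9)²)*2 = ((9/4 + (4 + 3)²/4) + 81)*2 = ((9/4 + (¼)*7²) + 81)*2 = ((9/4 + (¼)*49) + 81)*2 = ((9/4 + 49/4) + 81)*2 = (29/2 + 81)*2 = (191/2)*2 = 191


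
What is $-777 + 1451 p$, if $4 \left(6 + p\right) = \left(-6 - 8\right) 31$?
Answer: $- \frac{333833}{2} \approx -1.6692 \cdot 10^{5}$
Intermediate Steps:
$p = - \frac{229}{2}$ ($p = -6 + \frac{\left(-6 - 8\right) 31}{4} = -6 + \frac{\left(-14\right) 31}{4} = -6 + \frac{1}{4} \left(-434\right) = -6 - \frac{217}{2} = - \frac{229}{2} \approx -114.5$)
$-777 + 1451 p = -777 + 1451 \left(- \frac{229}{2}\right) = -777 - \frac{332279}{2} = - \frac{333833}{2}$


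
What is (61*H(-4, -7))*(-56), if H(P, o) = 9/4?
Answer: -7686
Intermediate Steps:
H(P, o) = 9/4 (H(P, o) = 9*(¼) = 9/4)
(61*H(-4, -7))*(-56) = (61*(9/4))*(-56) = (549/4)*(-56) = -7686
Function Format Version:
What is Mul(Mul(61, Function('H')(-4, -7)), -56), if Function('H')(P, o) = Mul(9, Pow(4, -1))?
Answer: -7686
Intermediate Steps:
Function('H')(P, o) = Rational(9, 4) (Function('H')(P, o) = Mul(9, Rational(1, 4)) = Rational(9, 4))
Mul(Mul(61, Function('H')(-4, -7)), -56) = Mul(Mul(61, Rational(9, 4)), -56) = Mul(Rational(549, 4), -56) = -7686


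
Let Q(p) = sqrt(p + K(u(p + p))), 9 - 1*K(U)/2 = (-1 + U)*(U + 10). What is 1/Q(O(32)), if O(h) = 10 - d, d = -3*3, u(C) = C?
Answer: -I*sqrt(3515)/3515 ≈ -0.016867*I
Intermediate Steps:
d = -9
K(U) = 18 - 2*(-1 + U)*(10 + U) (K(U) = 18 - 2*(-1 + U)*(U + 10) = 18 - 2*(-1 + U)*(10 + U))
O(h) = 19 (O(h) = 10 - 1*(-9) = 10 + 9 = 19)
Q(p) = sqrt(38 - 35*p - 8*p**2) (Q(p) = sqrt(p + (38 - 18*(p + p) - 2*(p + p)**2)) = sqrt(p + (38 - 36*p - 2*4*p**2)) = sqrt(p + (38 - 36*p - 8*p**2)) = sqrt(38 - 35*p - 8*p**2))
1/Q(O(32)) = 1/(sqrt(38 - 35*19 - 8*19**2)) = 1/(sqrt(38 - 665 - 8*361)) = 1/(sqrt(38 - 665 - 2888)) = 1/(sqrt(-3515)) = 1/(I*sqrt(3515)) = -I*sqrt(3515)/3515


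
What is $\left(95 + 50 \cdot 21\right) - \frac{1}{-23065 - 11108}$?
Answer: $\frac{39128086}{34173} \approx 1145.0$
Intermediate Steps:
$\left(95 + 50 \cdot 21\right) - \frac{1}{-23065 - 11108} = \left(95 + 1050\right) - \frac{1}{-23065 - 11108} = 1145 - \frac{1}{-34173} = 1145 - - \frac{1}{34173} = 1145 + \frac{1}{34173} = \frac{39128086}{34173}$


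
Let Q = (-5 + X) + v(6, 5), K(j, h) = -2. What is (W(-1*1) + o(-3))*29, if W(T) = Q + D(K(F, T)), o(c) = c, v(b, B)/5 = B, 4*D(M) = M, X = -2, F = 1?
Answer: 841/2 ≈ 420.50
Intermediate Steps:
D(M) = M/4
v(b, B) = 5*B
Q = 18 (Q = (-5 - 2) + 5*5 = -7 + 25 = 18)
W(T) = 35/2 (W(T) = 18 + (¼)*(-2) = 18 - ½ = 35/2)
(W(-1*1) + o(-3))*29 = (35/2 - 3)*29 = (29/2)*29 = 841/2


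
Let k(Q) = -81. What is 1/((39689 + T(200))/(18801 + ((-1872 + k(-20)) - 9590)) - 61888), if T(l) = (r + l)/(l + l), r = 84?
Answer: -725800/44914341429 ≈ -1.6160e-5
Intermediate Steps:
T(l) = (84 + l)/(2*l) (T(l) = (84 + l)/(l + l) = (84 + l)/((2*l)) = (84 + l)*(1/(2*l)) = (84 + l)/(2*l))
1/((39689 + T(200))/(18801 + ((-1872 + k(-20)) - 9590)) - 61888) = 1/((39689 + (½)*(84 + 200)/200)/(18801 + ((-1872 - 81) - 9590)) - 61888) = 1/((39689 + (½)*(1/200)*284)/(18801 + (-1953 - 9590)) - 61888) = 1/((39689 + 71/100)/(18801 - 11543) - 61888) = 1/((3968971/100)/7258 - 61888) = 1/((3968971/100)*(1/7258) - 61888) = 1/(3968971/725800 - 61888) = 1/(-44914341429/725800) = -725800/44914341429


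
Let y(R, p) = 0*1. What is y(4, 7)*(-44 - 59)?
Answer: 0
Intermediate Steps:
y(R, p) = 0
y(4, 7)*(-44 - 59) = 0*(-44 - 59) = 0*(-103) = 0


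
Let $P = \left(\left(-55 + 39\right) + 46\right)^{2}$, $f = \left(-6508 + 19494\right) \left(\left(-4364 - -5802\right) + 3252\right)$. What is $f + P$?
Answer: $60905240$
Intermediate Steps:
$f = 60904340$ ($f = 12986 \left(\left(-4364 + 5802\right) + 3252\right) = 12986 \left(1438 + 3252\right) = 12986 \cdot 4690 = 60904340$)
$P = 900$ ($P = \left(-16 + 46\right)^{2} = 30^{2} = 900$)
$f + P = 60904340 + 900 = 60905240$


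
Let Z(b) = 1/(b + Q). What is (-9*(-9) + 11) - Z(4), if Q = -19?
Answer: 1381/15 ≈ 92.067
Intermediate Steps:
Z(b) = 1/(-19 + b) (Z(b) = 1/(b - 19) = 1/(-19 + b))
(-9*(-9) + 11) - Z(4) = (-9*(-9) + 11) - 1/(-19 + 4) = (81 + 11) - 1/(-15) = 92 - 1*(-1/15) = 92 + 1/15 = 1381/15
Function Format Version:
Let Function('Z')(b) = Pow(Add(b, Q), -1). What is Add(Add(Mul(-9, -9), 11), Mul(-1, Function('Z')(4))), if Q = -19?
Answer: Rational(1381, 15) ≈ 92.067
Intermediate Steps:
Function('Z')(b) = Pow(Add(-19, b), -1) (Function('Z')(b) = Pow(Add(b, -19), -1) = Pow(Add(-19, b), -1))
Add(Add(Mul(-9, -9), 11), Mul(-1, Function('Z')(4))) = Add(Add(Mul(-9, -9), 11), Mul(-1, Pow(Add(-19, 4), -1))) = Add(Add(81, 11), Mul(-1, Pow(-15, -1))) = Add(92, Mul(-1, Rational(-1, 15))) = Add(92, Rational(1, 15)) = Rational(1381, 15)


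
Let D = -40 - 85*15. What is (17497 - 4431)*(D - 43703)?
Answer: -588205188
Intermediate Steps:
D = -1315 (D = -40 - 1275 = -1315)
(17497 - 4431)*(D - 43703) = (17497 - 4431)*(-1315 - 43703) = 13066*(-45018) = -588205188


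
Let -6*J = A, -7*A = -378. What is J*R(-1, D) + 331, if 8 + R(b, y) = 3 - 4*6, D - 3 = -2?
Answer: 592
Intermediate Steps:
D = 1 (D = 3 - 2 = 1)
R(b, y) = -29 (R(b, y) = -8 + (3 - 4*6) = -8 + (3 - 24) = -8 - 21 = -29)
A = 54 (A = -1/7*(-378) = 54)
J = -9 (J = -1/6*54 = -9)
J*R(-1, D) + 331 = -9*(-29) + 331 = 261 + 331 = 592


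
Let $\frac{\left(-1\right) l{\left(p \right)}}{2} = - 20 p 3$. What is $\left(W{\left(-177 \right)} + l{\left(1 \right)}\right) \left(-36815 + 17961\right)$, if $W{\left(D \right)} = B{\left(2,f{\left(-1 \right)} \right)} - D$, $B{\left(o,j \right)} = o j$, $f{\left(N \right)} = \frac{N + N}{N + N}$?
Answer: $-5637346$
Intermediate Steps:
$f{\left(N \right)} = 1$ ($f{\left(N \right)} = \frac{2 N}{2 N} = 2 N \frac{1}{2 N} = 1$)
$B{\left(o,j \right)} = j o$
$W{\left(D \right)} = 2 - D$ ($W{\left(D \right)} = 1 \cdot 2 - D = 2 - D$)
$l{\left(p \right)} = 120 p$ ($l{\left(p \right)} = - 2 - 20 p 3 = - 2 \left(- 60 p\right) = 120 p$)
$\left(W{\left(-177 \right)} + l{\left(1 \right)}\right) \left(-36815 + 17961\right) = \left(\left(2 - -177\right) + 120 \cdot 1\right) \left(-36815 + 17961\right) = \left(\left(2 + 177\right) + 120\right) \left(-18854\right) = \left(179 + 120\right) \left(-18854\right) = 299 \left(-18854\right) = -5637346$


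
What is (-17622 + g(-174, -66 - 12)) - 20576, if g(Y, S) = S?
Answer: -38276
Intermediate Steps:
(-17622 + g(-174, -66 - 12)) - 20576 = (-17622 + (-66 - 12)) - 20576 = (-17622 - 78) - 20576 = -17700 - 20576 = -38276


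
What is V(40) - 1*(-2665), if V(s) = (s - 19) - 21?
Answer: 2665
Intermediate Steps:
V(s) = -40 + s (V(s) = (-19 + s) - 21 = -40 + s)
V(40) - 1*(-2665) = (-40 + 40) - 1*(-2665) = 0 + 2665 = 2665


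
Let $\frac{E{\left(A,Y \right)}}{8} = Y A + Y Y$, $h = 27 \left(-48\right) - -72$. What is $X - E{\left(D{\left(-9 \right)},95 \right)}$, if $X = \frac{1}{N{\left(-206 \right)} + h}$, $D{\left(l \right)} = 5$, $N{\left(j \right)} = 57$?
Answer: $- \frac{88692001}{1167} \approx -76000.0$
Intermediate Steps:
$h = -1224$ ($h = -1296 + 72 = -1224$)
$E{\left(A,Y \right)} = 8 Y^{2} + 8 A Y$ ($E{\left(A,Y \right)} = 8 \left(Y A + Y Y\right) = 8 \left(A Y + Y^{2}\right) = 8 \left(Y^{2} + A Y\right) = 8 Y^{2} + 8 A Y$)
$X = - \frac{1}{1167}$ ($X = \frac{1}{57 - 1224} = \frac{1}{-1167} = - \frac{1}{1167} \approx -0.0008569$)
$X - E{\left(D{\left(-9 \right)},95 \right)} = - \frac{1}{1167} - 8 \cdot 95 \left(5 + 95\right) = - \frac{1}{1167} - 8 \cdot 95 \cdot 100 = - \frac{1}{1167} - 76000 = - \frac{88692001}{1167}$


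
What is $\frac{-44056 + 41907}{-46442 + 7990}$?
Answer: $\frac{2149}{38452} \approx 0.055888$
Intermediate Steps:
$\frac{-44056 + 41907}{-46442 + 7990} = - \frac{2149}{-38452} = \left(-2149\right) \left(- \frac{1}{38452}\right) = \frac{2149}{38452}$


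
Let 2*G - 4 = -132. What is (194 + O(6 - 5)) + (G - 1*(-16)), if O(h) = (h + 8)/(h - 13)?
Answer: 581/4 ≈ 145.25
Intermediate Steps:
G = -64 (G = 2 + (1/2)*(-132) = 2 - 66 = -64)
O(h) = (8 + h)/(-13 + h)
(194 + O(6 - 5)) + (G - 1*(-16)) = (194 + (8 + (6 - 5))/(-13 + (6 - 5))) + (-64 - 1*(-16)) = (194 + (8 + 1)/(-13 + 1)) + (-64 + 16) = (194 + 9/(-12)) - 48 = (194 - 1/12*9) - 48 = (194 - 3/4) - 48 = 773/4 - 48 = 581/4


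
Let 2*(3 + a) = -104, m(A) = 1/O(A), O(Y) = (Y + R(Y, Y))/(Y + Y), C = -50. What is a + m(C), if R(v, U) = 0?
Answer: -53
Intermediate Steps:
O(Y) = ½ (O(Y) = (Y + 0)/(Y + Y) = Y/((2*Y)) = Y*(1/(2*Y)) = ½)
m(A) = 2 (m(A) = 1/(½) = 2)
a = -55 (a = -3 + (½)*(-104) = -3 - 52 = -55)
a + m(C) = -55 + 2 = -53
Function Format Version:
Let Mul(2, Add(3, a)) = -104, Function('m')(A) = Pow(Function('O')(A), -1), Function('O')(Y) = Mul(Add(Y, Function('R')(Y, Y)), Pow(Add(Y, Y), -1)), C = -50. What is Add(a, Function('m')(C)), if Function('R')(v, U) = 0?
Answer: -53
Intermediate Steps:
Function('O')(Y) = Rational(1, 2) (Function('O')(Y) = Mul(Add(Y, 0), Pow(Add(Y, Y), -1)) = Mul(Y, Pow(Mul(2, Y), -1)) = Mul(Y, Mul(Rational(1, 2), Pow(Y, -1))) = Rational(1, 2))
Function('m')(A) = 2 (Function('m')(A) = Pow(Rational(1, 2), -1) = 2)
a = -55 (a = Add(-3, Mul(Rational(1, 2), -104)) = Add(-3, -52) = -55)
Add(a, Function('m')(C)) = Add(-55, 2) = -53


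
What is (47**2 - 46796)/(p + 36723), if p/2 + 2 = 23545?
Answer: -44587/83809 ≈ -0.53201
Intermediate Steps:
p = 47086 (p = -4 + 2*23545 = -4 + 47090 = 47086)
(47**2 - 46796)/(p + 36723) = (47**2 - 46796)/(47086 + 36723) = (2209 - 46796)/83809 = -44587*1/83809 = -44587/83809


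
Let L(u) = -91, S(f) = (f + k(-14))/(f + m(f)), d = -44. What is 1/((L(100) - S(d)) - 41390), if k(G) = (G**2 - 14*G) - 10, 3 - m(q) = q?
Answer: -3/124781 ≈ -2.4042e-5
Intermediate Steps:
m(q) = 3 - q
k(G) = -10 + G**2 - 14*G
S(f) = 382/3 + f/3 (S(f) = (f + (-10 + (-14)**2 - 14*(-14)))/(f + (3 - f)) = (f + (-10 + 196 + 196))/3 = (f + 382)*(1/3) = (382 + f)*(1/3) = 382/3 + f/3)
1/((L(100) - S(d)) - 41390) = 1/((-91 - (382/3 + (1/3)*(-44))) - 41390) = 1/((-91 - (382/3 - 44/3)) - 41390) = 1/((-91 - 1*338/3) - 41390) = 1/((-91 - 338/3) - 41390) = 1/(-611/3 - 41390) = 1/(-124781/3) = -3/124781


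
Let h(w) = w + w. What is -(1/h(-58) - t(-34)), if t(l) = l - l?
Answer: 1/116 ≈ 0.0086207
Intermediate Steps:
h(w) = 2*w
t(l) = 0
-(1/h(-58) - t(-34)) = -(1/(2*(-58)) - 1*0) = -(1/(-116) + 0) = -(-1/116 + 0) = -1*(-1/116) = 1/116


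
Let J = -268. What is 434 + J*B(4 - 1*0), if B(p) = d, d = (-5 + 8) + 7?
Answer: -2246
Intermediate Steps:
d = 10 (d = 3 + 7 = 10)
B(p) = 10
434 + J*B(4 - 1*0) = 434 - 268*10 = 434 - 2680 = -2246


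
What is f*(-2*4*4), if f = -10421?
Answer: 333472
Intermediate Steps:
f*(-2*4*4) = -10421*(-2*4)*4 = -(-83368)*4 = -10421*(-32) = 333472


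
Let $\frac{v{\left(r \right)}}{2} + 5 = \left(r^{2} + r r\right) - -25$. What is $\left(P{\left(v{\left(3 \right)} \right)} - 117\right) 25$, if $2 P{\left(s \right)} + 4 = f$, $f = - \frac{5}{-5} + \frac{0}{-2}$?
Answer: $- \frac{5925}{2} \approx -2962.5$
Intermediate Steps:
$v{\left(r \right)} = 40 + 4 r^{2}$ ($v{\left(r \right)} = -10 + 2 \left(\left(r^{2} + r r\right) - -25\right) = -10 + 2 \left(\left(r^{2} + r^{2}\right) + 25\right) = -10 + 2 \left(2 r^{2} + 25\right) = -10 + 2 \left(25 + 2 r^{2}\right) = -10 + \left(50 + 4 r^{2}\right) = 40 + 4 r^{2}$)
$f = 1$ ($f = \left(-5\right) \left(- \frac{1}{5}\right) + 0 \left(- \frac{1}{2}\right) = 1 + 0 = 1$)
$P{\left(s \right)} = - \frac{3}{2}$ ($P{\left(s \right)} = -2 + \frac{1}{2} \cdot 1 = -2 + \frac{1}{2} = - \frac{3}{2}$)
$\left(P{\left(v{\left(3 \right)} \right)} - 117\right) 25 = \left(- \frac{3}{2} - 117\right) 25 = \left(- \frac{237}{2}\right) 25 = - \frac{5925}{2}$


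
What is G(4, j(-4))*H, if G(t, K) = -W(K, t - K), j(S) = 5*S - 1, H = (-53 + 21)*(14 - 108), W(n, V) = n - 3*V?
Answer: 288768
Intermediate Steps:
H = 3008 (H = -32*(-94) = 3008)
j(S) = -1 + 5*S
G(t, K) = -4*K + 3*t (G(t, K) = -(K - 3*(t - K)) = -(K + (-3*t + 3*K)) = -(-3*t + 4*K) = -4*K + 3*t)
G(4, j(-4))*H = (-4*(-1 + 5*(-4)) + 3*4)*3008 = (-4*(-1 - 20) + 12)*3008 = (-4*(-21) + 12)*3008 = (84 + 12)*3008 = 96*3008 = 288768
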